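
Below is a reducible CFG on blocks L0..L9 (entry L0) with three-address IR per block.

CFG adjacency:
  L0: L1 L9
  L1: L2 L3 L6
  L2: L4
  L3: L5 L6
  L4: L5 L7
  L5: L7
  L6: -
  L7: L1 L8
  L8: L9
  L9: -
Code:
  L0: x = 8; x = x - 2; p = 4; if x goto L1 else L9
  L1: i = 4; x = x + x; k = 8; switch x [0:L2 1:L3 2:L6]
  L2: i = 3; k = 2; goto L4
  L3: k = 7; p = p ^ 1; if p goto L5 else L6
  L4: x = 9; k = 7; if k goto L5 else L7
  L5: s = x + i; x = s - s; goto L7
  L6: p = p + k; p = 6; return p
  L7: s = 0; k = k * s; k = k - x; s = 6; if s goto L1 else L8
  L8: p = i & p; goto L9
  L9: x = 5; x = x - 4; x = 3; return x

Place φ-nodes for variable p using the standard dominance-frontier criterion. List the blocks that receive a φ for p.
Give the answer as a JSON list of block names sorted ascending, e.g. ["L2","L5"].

Answer: ["L1", "L5", "L6", "L7", "L9"]

Working:
idom tree: L1←L0 L2←L1 L3←L1 L4←L2 L5←L1 L6←L1 L7←L1 L8←L7 L9←L0
Join-block Dom:
  L1: preds {L0,L7}: {L0} ∩ {L0,L1,L7} = {L0}; idom=L0
  L5: preds {L3,L4}: {L0,L1,L3} ∩ {L0,L1,L2,L4} = {L0,L1}; idom=L1
  L6: preds {L1,L3}: {L0,L1} ∩ {L0,L1,L3} = {L0,L1}; idom=L1
  L7: preds {L4,L5}: {L0,L1,L2,L4} ∩ {L0,L1,L5} = {L0,L1}; idom=L1
  L9: preds {L0,L8}: {L0} ∩ {L0,L1,L7,L8} = {L0}; idom=L0

Frontier:
  L1←L0: walk · to L0
  L1←L7: walk L7→L1 to L0
  L5←L3: walk L3 to L1
  L5←L4: walk L4→L2 to L1
  L6←L1: walk · to L1
  L6←L3: walk L3 to L1
  L7←L4: walk L4→L2 to L1
  L7←L5: walk L5 to L1
  L9←L0: walk · to L0
  L9←L8: walk L8→L7→L1 to L0
  DF(L0)=∅
  DF(L1)={L1,L9}
  DF(L2)={L5,L7}
  DF(L3)={L5,L6}
  DF(L4)={L5,L7}
  DF(L5)={L7}
  DF(L6)=∅
  DF(L7)={L1,L9}
  DF(L8)={L9}
  DF(L9)=∅

φ for p: defs {L0,L3,L6,L8}
  DF⁺ = {L1,L5,L6,L7,L9}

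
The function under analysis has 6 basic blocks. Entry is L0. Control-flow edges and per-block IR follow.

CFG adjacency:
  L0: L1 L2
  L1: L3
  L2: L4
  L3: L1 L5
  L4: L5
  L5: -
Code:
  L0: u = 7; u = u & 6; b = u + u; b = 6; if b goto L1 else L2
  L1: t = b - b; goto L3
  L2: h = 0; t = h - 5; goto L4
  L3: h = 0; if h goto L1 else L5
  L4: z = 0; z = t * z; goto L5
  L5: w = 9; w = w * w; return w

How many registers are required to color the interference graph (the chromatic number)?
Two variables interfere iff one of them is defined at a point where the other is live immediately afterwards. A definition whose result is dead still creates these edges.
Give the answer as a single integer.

Answer: 2

Derivation:
Per-block:
  L0: def={b,u} ue=∅
  L1: def={t} ue={b}
  L2: def={h,t} ue=∅
  L3: def={h} ue=∅
  L4: def={z} ue={t}
  L5: def={w} ue=∅

Liveness:
  live L0: ∅→{b}
  live L1: {b}→{b}
  live L2: ∅→{t}
  live L3: {b}→{b}
  live L4: {t}→∅
  live L5: ∅→∅

Interference:
  b — {h,t}
  h — {b}
  t — {b,z}
  u — ∅
  w — ∅
  z — {t}

Colouring:
  clique {b,h} ⇒ need ≥ 2
  2-colouring: c0={b,u,w,z}  c1={h,t}
  χ = 2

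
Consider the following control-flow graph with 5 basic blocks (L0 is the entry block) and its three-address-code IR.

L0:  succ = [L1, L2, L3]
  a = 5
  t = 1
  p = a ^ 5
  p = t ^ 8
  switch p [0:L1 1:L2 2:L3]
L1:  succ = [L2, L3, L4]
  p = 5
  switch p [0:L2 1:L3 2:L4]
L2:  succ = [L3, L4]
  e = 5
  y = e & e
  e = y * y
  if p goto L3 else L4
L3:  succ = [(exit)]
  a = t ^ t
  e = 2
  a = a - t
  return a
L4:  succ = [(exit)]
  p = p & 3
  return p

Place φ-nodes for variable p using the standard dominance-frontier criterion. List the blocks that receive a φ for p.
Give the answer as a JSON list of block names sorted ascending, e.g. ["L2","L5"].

Answer: ["L2", "L3", "L4"]

Derivation:
idom tree: L1←L0 L2←L0 L3←L0 L4←L0
Dom at joins:
  L2: preds {L0,L1}: {L0} ∩ {L0,L1} = {L0}; idom=L0
  L3: preds {L0,L1,L2}: {L0} ∩ {L0,L1} ∩ {L0,L2} = {L0}; idom=L0
  L4: preds {L1,L2}: {L0,L1} ∩ {L0,L2} = {L0}; idom=L0

Frontier:
  L2←L0: walk · to L0
  L2←L1: walk L1 to L0
  L3←L0: walk · to L0
  L3←L1: walk L1 to L0
  L3←L2: walk L2 to L0
  L4←L1: walk L1 to L0
  L4←L2: walk L2 to L0
  L0 → ∅
  L1 → {L2,L3,L4}
  L2 → {L3,L4}
  L3 → ∅
  L4 → ∅

φ for p: defs {L0,L1,L4}
  DF⁺ = {L2,L3,L4}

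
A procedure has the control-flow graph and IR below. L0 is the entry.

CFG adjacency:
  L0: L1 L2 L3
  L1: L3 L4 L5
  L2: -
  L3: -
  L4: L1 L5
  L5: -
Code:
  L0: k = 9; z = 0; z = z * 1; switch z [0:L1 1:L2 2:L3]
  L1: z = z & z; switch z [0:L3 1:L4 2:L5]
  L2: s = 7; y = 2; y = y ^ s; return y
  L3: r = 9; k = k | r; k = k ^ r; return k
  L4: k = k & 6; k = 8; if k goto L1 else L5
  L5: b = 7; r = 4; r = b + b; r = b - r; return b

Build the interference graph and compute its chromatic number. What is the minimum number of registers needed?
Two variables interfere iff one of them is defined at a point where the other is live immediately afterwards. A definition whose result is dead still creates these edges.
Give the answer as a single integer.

Per-block:
  L0 def {k,z} use ∅
  L1 def {z} use {z}
  L2 def {s,y} use ∅
  L3 def {k,r} use {k}
  L4 def {k} use {k}
  L5 def {b,r} use ∅

Live sets:
  L0: in=∅ out={k,z}
  L1: in={k,z} out={k,z}
  L2: in=∅ out=∅
  L3: in={k} out=∅
  L4: in={k,z} out={k,z}
  L5: in=∅ out=∅

Conflict graph:
  b↔{r}
  k↔{r,z}
  r↔{b,k}
  s↔{y}
  y↔{s}
  z↔{k}

Chromatic number:
  clique {b,r} ⇒ need ≥ 2
  2-colouring: R0={b,k,s}  R1={r,y,z}
  χ = 2

Answer: 2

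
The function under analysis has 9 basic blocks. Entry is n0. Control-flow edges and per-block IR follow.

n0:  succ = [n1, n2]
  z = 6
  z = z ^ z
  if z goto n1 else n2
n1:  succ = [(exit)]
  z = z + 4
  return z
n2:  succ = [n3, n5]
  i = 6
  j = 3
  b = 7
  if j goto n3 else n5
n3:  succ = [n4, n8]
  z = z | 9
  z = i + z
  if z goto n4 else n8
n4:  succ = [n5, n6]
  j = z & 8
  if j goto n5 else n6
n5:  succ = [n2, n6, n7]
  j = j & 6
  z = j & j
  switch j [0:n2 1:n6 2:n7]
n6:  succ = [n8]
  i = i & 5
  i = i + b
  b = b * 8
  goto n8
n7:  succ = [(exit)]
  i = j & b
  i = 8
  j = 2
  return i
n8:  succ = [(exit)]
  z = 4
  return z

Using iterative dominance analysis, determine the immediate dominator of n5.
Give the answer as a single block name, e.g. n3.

idom tree: n1←n0 n2←n0 n3←n2 n4←n3 n5←n2 n6←n2 n7←n5 n8←n2
Dom at joins:
  n2: preds {n0,n5}: {n0} ∩ {n0,n2,n5} = {n0}; idom=n0
  n5: preds {n2,n4}: {n0,n2} ∩ {n0,n2,n3,n4} = {n0,n2}; idom=n2
  n6: preds {n4,n5}: {n0,n2,n3,n4} ∩ {n0,n2,n5} = {n0,n2}; idom=n2
  n8: preds {n3,n6}: {n0,n2,n3} ∩ {n0,n2,n6} = {n0,n2}; idom=n2

idom(n5) = n2

Answer: n2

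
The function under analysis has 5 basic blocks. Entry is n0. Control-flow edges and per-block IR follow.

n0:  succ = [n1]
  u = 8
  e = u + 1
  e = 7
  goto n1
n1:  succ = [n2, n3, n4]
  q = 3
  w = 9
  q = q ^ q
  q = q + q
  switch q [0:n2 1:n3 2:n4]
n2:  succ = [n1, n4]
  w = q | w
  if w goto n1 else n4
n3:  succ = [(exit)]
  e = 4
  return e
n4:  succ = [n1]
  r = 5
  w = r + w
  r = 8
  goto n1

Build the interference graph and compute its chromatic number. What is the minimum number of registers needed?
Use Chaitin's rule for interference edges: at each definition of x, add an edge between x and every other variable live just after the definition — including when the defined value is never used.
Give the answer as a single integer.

Answer: 2

Derivation:
def/use:
  n0: def={e,u} ue=∅
  n1: def={q,w} ue=∅
  n2: def={w} ue={q,w}
  n3: def={e} ue=∅
  n4: def={r,w} ue={w}

Liveness:
  n0: in=∅ out=∅
  n1: in=∅ out={q,w}
  n2: in={q,w} out={w}
  n3: in=∅ out=∅
  n4: in={w} out=∅

Interference:
  e: ∅
  q: {w}
  r: {w}
  u: ∅
  w: {q,r}

Registers:
  {q,w} pairwise interfere (2-clique) ⇒ χ ≥ 2
  assign e→c0 q→c1 r→c1 u→c0 w→c0 — no edge inside a register ⇒ χ ≤ 2
  χ = 2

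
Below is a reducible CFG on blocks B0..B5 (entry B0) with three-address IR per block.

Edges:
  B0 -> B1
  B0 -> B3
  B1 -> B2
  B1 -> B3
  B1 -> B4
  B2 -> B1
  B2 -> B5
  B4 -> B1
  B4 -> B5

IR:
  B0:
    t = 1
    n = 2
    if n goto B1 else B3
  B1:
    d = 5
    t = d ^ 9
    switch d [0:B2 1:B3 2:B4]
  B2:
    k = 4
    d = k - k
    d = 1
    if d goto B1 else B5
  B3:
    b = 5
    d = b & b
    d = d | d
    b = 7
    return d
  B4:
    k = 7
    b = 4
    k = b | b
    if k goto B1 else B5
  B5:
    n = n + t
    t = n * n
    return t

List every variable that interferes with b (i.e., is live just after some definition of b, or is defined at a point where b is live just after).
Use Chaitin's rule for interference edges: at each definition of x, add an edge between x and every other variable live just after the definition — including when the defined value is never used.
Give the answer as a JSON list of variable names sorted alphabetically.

Answer: ["d", "n", "t"]

Analysis:
Block summaries:
  B0 def {n,t} use ∅
  B1 def {d,t} use ∅
  B2 def {d,k} use ∅
  B3 def {b,d} use ∅
  B4 def {b,k} use ∅
  B5 def {n,t} use {n,t}

Live sets:
  B0: in=∅ out={n}
  B1: in={n} out={n,t}
  B2: in={n,t} out={n,t}
  B3: in=∅ out=∅
  B4: in={n,t} out={n,t}
  B5: in={n,t} out=∅

Interference:
  b — {d,n,t}
  d — {b,n,t}
  k — {n,t}
  n — {b,d,k,t}
  t — {b,d,k,n}

N(b) = ["d", "n", "t"]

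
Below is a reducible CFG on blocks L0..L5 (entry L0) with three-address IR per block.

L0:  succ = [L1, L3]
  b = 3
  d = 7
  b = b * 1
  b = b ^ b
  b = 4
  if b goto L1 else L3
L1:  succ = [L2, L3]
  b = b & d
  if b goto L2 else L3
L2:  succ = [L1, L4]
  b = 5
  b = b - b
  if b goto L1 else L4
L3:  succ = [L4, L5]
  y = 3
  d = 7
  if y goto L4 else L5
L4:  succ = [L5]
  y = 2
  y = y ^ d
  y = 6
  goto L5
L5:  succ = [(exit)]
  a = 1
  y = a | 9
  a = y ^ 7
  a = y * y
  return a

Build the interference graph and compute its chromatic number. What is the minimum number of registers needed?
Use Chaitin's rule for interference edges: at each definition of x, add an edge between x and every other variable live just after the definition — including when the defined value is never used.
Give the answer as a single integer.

Answer: 2

Derivation:
Per-block:
  L0: def={b,d} ue=∅
  L1: def={b} ue={b,d}
  L2: def={b} ue=∅
  L3: def={d,y} ue=∅
  L4: def={y} ue={d}
  L5: def={a,y} ue=∅

Live sets:
  L0 li=∅ lo={b,d}
  L1 li={b,d} lo={d}
  L2 li={d} lo={b,d}
  L3 li=∅ lo={d}
  L4 li={d} lo=∅
  L5 li=∅ lo=∅

Interference:
  a: {y}
  b: {d}
  d: {b,y}
  y: {a,d}

Chromatic number:
  {a,y} pairwise interfere (2-clique) ⇒ χ ≥ 2
  assign a→r0 b→r1 d→r0 y→r1 — no edge inside a register ⇒ χ ≤ 2
  χ = 2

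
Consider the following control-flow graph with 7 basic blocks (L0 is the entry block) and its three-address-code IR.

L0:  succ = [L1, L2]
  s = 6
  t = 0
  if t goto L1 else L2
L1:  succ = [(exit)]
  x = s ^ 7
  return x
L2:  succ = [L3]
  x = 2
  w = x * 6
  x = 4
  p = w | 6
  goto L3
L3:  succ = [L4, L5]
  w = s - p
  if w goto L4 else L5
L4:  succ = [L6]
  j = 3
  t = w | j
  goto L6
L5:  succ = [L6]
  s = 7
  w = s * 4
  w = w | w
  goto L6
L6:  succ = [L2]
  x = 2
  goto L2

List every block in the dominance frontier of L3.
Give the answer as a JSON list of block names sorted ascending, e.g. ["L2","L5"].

Answer: ["L2"]

Derivation:
idom tree: L1←L0 L2←L0 L3←L2 L4←L3 L5←L3 L6←L3
Join-block Dom:
  L2: preds {L0,L6}: {L0} ∩ {L0,L2,L3,L6} = {L0}; idom=L0
  L6: preds {L4,L5}: {L0,L2,L3,L4} ∩ {L0,L2,L3,L5} = {L0,L2,L3}; idom=L3

Frontier:
  L2←L0: walk · to L0
  L2←L6: walk L6→L3→L2 to L0
  L6←L4: walk L4 to L3
  L6←L5: walk L5 to L3
  L0: DF=∅
  L1: DF=∅
  L2: DF={L2}
  L3: DF={L2}
  L4: DF={L6}
  L5: DF={L6}
  L6: DF={L2}

DF(L3) = ["L2"]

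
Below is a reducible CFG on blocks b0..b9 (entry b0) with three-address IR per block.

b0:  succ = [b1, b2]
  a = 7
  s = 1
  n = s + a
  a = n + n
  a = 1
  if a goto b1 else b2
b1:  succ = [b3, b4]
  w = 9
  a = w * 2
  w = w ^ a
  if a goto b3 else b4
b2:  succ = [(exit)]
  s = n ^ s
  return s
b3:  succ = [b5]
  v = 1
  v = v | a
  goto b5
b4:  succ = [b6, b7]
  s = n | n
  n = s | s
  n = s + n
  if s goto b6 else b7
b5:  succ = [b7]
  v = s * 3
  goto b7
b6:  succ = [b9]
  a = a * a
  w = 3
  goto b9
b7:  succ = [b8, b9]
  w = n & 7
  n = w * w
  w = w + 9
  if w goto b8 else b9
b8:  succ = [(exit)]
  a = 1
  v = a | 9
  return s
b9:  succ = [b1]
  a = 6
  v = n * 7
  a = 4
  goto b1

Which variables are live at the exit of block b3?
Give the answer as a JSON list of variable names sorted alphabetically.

Answer: ["n", "s"]

Derivation:
Block summaries:
  b0: def={a,n,s} ue=∅
  b1: def={a,w} ue=∅
  b2: def={s} ue={n,s}
  b3: def={v} ue={a}
  b4: def={n,s} ue={n}
  b5: def={v} ue={s}
  b6: def={a,w} ue={a}
  b7: def={n,w} ue={n}
  b8: def={a,v} ue={s}
  b9: def={a,v} ue={n}

Backward fixpoint:
  b0 li=∅ lo={n,s}
  b1 li={n,s} lo={a,n,s}
  b2 li={n,s} lo=∅
  b3 li={a,n,s} lo={n,s}
  b4 li={a,n} lo={a,n,s}
  b5 li={n,s} lo={n,s}
  b6 li={a,n,s} lo={n,s}
  b7 li={n,s} lo={n,s}
  b8 li={s} lo=∅
  b9 li={n,s} lo={n,s}

live-out(b3) = ["n", "s"]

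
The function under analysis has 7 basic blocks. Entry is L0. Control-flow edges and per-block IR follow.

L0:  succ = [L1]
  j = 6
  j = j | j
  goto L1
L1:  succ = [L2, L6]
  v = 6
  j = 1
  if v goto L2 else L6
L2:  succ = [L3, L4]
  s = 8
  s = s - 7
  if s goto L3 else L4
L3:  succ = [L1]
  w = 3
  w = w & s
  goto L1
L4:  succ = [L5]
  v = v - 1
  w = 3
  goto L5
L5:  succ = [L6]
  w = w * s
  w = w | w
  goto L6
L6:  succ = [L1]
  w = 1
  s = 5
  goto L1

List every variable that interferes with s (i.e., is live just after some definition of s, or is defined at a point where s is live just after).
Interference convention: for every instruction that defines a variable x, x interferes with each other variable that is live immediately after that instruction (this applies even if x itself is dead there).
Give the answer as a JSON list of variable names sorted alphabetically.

Per-block:
  L0: def={j} ue=∅
  L1: def={j,v} ue=∅
  L2: def={s} ue=∅
  L3: def={w} ue={s}
  L4: def={v,w} ue={v}
  L5: def={w} ue={s,w}
  L6: def={s,w} ue=∅

Live sets:
  L0: in=∅ out=∅
  L1: in=∅ out={v}
  L2: in={v} out={s,v}
  L3: in={s} out=∅
  L4: in={s,v} out={s,w}
  L5: in={s,w} out=∅
  L6: in=∅ out=∅

Interfere edges:
  j↔{v}
  s↔{v,w}
  v↔{j,s}
  w↔{s}

N(s) = ["v", "w"]

Answer: ["v", "w"]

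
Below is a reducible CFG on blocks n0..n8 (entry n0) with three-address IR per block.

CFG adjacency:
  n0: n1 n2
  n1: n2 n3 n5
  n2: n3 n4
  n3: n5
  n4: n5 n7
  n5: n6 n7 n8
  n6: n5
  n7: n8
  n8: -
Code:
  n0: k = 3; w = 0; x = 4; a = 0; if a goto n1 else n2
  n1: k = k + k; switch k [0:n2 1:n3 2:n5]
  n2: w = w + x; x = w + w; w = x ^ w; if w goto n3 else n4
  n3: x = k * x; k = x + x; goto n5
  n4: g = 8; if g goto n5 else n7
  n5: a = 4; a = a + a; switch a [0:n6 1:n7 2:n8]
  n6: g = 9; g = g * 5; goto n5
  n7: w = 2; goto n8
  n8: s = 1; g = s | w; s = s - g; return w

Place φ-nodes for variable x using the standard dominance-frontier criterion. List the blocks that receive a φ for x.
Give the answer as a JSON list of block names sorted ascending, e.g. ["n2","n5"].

Answer: ["n3", "n5", "n7", "n8"]

Analysis:
idom tree: n1←n0 n2←n0 n3←n0 n4←n2 n5←n0 n6←n5 n7←n0 n8←n0
Dom at joins:
  n2: preds {n0,n1}: {n0} ∩ {n0,n1} = {n0}; idom=n0
  n3: preds {n1,n2}: {n0,n1} ∩ {n0,n2} = {n0}; idom=n0
  n5: preds {n1,n3,n4,n6}: {n0,n1} ∩ {n0,n3} ∩ {n0,n2,n4} ∩ {n0,n5,n6} = {n0}; idom=n0
  n7: preds {n4,n5}: {n0,n2,n4} ∩ {n0,n5} = {n0}; idom=n0
  n8: preds {n5,n7}: {n0,n5} ∩ {n0,n7} = {n0}; idom=n0

Frontier:
  join n2 pred n0: · stop@n0
  join n2 pred n1: n1 stop@n0
  join n3 pred n1: n1 stop@n0
  join n3 pred n2: n2 stop@n0
  join n5 pred n1: n1 stop@n0
  join n5 pred n3: n3 stop@n0
  join n5 pred n4: n4→n2 stop@n0
  join n5 pred n6: n6→n5 stop@n0
  join n7 pred n4: n4→n2 stop@n0
  join n7 pred n5: n5 stop@n0
  join n8 pred n5: n5 stop@n0
  join n8 pred n7: n7 stop@n0
  n0 → ∅
  n1 → {n2,n3,n5}
  n2 → {n3,n5,n7}
  n3 → {n5}
  n4 → {n5,n7}
  n5 → {n5,n7,n8}
  n6 → {n5}
  n7 → {n8}
  n8 → ∅

φ for x: defs {n0,n2,n3}
  DF⁺ = {n3,n5,n7,n8}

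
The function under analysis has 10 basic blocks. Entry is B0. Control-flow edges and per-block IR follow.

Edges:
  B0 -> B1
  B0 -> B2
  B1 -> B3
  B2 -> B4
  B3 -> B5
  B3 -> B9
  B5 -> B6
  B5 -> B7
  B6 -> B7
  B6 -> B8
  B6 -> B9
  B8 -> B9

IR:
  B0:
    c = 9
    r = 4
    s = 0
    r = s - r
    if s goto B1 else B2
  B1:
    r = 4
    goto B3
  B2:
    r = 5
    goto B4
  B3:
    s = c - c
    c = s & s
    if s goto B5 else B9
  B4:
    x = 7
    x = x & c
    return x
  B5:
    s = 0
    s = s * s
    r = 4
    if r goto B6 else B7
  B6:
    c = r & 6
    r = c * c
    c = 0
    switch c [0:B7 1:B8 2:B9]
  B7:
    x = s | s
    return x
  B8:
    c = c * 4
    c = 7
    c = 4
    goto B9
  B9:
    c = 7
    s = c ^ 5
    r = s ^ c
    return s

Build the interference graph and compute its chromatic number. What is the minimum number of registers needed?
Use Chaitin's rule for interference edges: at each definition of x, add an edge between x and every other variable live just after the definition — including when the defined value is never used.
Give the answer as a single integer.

def/use:
  B0: def={c,r,s} ue=∅
  B1: def={r} ue=∅
  B2: def={r} ue=∅
  B3: def={c,s} ue={c}
  B4: def={x} ue={c}
  B5: def={r,s} ue=∅
  B6: def={c,r} ue={r}
  B7: def={x} ue={s}
  B8: def={c} ue={c}
  B9: def={c,r,s} ue=∅

Liveness:
  live B0: ∅→{c}
  live B1: {c}→{c}
  live B2: {c}→{c}
  live B3: {c}→∅
  live B4: {c}→∅
  live B5: ∅→{r,s}
  live B6: {r,s}→{c,s}
  live B7: {s}→∅
  live B8: {c}→∅
  live B9: ∅→∅

Conflict graph:
  c — {r,s,x}
  r — {c,s}
  s — {c,r}
  x — {c}

Chromatic number:
  lower bound: {c,r,s} mutually conflict ⇒ χ ≥ 3
  3-colouring: R0={c}  R1={r,x}  R2={s}
  χ = 3

Answer: 3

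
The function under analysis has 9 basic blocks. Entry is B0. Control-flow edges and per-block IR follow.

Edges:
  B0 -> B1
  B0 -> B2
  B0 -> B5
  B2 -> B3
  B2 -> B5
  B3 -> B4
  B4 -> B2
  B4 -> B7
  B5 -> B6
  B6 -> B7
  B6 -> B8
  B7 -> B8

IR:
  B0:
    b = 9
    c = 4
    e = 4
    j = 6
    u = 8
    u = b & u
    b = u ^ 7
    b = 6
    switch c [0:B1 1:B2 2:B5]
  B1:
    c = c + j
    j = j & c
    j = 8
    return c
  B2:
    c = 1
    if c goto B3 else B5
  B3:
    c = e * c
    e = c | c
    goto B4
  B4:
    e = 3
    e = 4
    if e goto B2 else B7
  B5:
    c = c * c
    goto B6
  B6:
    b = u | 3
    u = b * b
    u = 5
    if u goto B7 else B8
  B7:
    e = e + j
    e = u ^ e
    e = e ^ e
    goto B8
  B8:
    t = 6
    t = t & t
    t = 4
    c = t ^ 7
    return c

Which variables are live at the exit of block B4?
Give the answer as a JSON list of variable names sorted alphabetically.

Answer: ["e", "j", "u"]

Working:
Per-block:
  B0 def {b,c,e,j,u} use ∅
  B1 def {c,j} use {c,j}
  B2 def {c} use ∅
  B3 def {c,e} use {c,e}
  B4 def {e} use ∅
  B5 def {c} use {c}
  B6 def {b,u} use {u}
  B7 def {e} use {e,j,u}
  B8 def {c,t} use ∅

Live sets:
  B0: in=∅ out={c,e,j,u}
  B1: in={c,j} out=∅
  B2: in={e,j,u} out={c,e,j,u}
  B3: in={c,e,j,u} out={j,u}
  B4: in={j,u} out={e,j,u}
  B5: in={c,e,j,u} out={e,j,u}
  B6: in={e,j,u} out={e,j,u}
  B7: in={e,j,u} out=∅
  B8: in=∅ out=∅

live-out(B4) = ["e", "j", "u"]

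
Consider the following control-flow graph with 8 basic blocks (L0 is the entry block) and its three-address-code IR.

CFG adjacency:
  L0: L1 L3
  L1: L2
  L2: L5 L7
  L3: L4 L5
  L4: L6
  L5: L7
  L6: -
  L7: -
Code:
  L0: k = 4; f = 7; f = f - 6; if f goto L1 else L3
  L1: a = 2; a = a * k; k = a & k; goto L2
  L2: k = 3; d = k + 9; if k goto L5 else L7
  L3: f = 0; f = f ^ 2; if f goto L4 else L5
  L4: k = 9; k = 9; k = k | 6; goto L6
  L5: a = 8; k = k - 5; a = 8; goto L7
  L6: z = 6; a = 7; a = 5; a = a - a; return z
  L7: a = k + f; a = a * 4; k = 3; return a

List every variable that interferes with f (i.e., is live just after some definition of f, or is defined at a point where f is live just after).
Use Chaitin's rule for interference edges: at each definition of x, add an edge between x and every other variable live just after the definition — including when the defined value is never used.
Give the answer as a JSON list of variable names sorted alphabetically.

def/use:
  L0: {f,k} / ∅
  L1: {a,k} / {k}
  L2: {d,k} / ∅
  L3: {f} / ∅
  L4: {k} / ∅
  L5: {a,k} / {k}
  L6: {a,z} / ∅
  L7: {a,k} / {f,k}

Liveness:
  L0 li=∅ lo={f,k}
  L1 li={f,k} lo={f}
  L2 li={f} lo={f,k}
  L3 li={k} lo={f,k}
  L4 li=∅ lo=∅
  L5 li={f,k} lo={f,k}
  L6 li=∅ lo=∅
  L7 li={f,k} lo=∅

Interference:
  a: {f,k,z}
  d: {f,k}
  f: {a,d,k}
  k: {a,d,f}
  z: {a}

N(f) = ["a", "d", "k"]

Answer: ["a", "d", "k"]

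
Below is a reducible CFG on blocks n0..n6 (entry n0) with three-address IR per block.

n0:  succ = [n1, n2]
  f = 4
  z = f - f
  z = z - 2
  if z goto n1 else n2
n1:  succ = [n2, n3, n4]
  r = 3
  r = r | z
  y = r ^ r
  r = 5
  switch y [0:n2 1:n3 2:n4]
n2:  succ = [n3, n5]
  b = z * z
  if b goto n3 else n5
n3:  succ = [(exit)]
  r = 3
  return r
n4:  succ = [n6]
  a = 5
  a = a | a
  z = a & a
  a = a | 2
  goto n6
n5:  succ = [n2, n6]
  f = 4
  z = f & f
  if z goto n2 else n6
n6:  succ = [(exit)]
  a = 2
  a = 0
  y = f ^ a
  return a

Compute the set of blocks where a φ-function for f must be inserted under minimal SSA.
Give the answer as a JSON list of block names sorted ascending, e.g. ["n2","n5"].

Answer: ["n2", "n3", "n6"]

Derivation:
idom tree: n1←n0 n2←n0 n3←n0 n4←n1 n5←n2 n6←n0
Dom at joins:
  n2: preds {n0,n1,n5}: {n0} ∩ {n0,n1} ∩ {n0,n2,n5} = {n0}; idom=n0
  n3: preds {n1,n2}: {n0,n1} ∩ {n0,n2} = {n0}; idom=n0
  n6: preds {n4,n5}: {n0,n1,n4} ∩ {n0,n2,n5} = {n0}; idom=n0

DF walk-up:
  n2←n0: walk · to n0
  n2←n1: walk n1 to n0
  n2←n5: walk n5→n2 to n0
  n3←n1: walk n1 to n0
  n3←n2: walk n2 to n0
  n6←n4: walk n4→n1 to n0
  n6←n5: walk n5→n2 to n0
  DF(n0)=∅
  DF(n1)={n2,n3,n6}
  DF(n2)={n2,n3,n6}
  DF(n3)=∅
  DF(n4)={n6}
  DF(n5)={n2,n6}
  DF(n6)=∅

φ for f: defs {n0,n5}
  DF⁺ = {n2,n3,n6}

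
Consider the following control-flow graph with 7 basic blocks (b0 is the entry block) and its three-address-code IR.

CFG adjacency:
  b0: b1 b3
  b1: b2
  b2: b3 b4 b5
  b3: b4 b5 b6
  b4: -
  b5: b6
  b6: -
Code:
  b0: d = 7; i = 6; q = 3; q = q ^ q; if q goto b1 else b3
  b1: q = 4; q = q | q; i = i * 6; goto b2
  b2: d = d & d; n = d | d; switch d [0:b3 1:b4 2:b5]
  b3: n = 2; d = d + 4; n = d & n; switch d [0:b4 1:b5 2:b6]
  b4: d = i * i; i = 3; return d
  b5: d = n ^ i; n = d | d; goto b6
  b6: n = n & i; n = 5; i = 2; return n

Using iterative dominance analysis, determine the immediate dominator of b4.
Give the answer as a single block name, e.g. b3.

idom tree: b1←b0 b2←b1 b3←b0 b4←b0 b5←b0 b6←b0
Dom at joins:
  b3: preds {b0,b2}: {b0} ∩ {b0,b1,b2} = {b0}; idom=b0
  b4: preds {b2,b3}: {b0,b1,b2} ∩ {b0,b3} = {b0}; idom=b0
  b5: preds {b2,b3}: {b0,b1,b2} ∩ {b0,b3} = {b0}; idom=b0
  b6: preds {b3,b5}: {b0,b3} ∩ {b0,b5} = {b0}; idom=b0

idom(b4) = b0

Answer: b0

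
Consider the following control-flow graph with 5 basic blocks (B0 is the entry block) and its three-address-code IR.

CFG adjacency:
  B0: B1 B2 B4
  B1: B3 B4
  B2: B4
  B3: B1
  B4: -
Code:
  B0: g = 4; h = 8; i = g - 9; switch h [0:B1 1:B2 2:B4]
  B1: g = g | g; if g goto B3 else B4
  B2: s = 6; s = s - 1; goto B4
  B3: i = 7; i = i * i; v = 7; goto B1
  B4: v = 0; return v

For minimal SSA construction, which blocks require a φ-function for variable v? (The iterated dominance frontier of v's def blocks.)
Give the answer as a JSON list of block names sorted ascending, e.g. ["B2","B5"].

idom tree: B1←B0 B2←B0 B3←B1 B4←B0
Dom at joins:
  B1: preds {B0,B3}: {B0} ∩ {B0,B1,B3} = {B0}; idom=B0
  B4: preds {B0,B1,B2}: {B0} ∩ {B0,B1} ∩ {B0,B2} = {B0}; idom=B0

Frontier:
  B1←B0: walk · to B0
  B1←B3: walk B3→B1 to B0
  B4←B0: walk · to B0
  B4←B1: walk B1 to B0
  B4←B2: walk B2 to B0
  DF(B0)=∅
  DF(B1)={B1,B4}
  DF(B2)={B4}
  DF(B3)={B1}
  DF(B4)=∅

φ for v: defs {B3,B4}
  DF⁺ = {B1,B4}

Answer: ["B1", "B4"]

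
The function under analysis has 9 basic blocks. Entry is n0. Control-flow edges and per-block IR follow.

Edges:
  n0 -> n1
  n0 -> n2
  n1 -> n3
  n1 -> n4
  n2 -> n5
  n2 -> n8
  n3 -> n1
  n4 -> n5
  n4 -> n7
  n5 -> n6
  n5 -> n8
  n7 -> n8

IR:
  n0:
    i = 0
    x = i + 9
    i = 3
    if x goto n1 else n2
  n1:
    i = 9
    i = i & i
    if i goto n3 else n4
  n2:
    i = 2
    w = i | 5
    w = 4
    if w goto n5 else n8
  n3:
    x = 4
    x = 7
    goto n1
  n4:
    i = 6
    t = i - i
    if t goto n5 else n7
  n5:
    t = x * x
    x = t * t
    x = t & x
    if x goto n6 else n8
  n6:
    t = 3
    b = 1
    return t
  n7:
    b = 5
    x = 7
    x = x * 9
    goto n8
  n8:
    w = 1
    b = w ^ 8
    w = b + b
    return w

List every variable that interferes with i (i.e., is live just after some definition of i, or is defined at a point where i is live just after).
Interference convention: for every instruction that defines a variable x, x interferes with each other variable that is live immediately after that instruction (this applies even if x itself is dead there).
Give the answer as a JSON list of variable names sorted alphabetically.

Answer: ["x"]

Analysis:
def/use:
  n0: def={i,x} ue=∅
  n1: def={i} ue=∅
  n2: def={i,w} ue=∅
  n3: def={x} ue=∅
  n4: def={i,t} ue=∅
  n5: def={t,x} ue={x}
  n6: def={b,t} ue=∅
  n7: def={b,x} ue=∅
  n8: def={b,w} ue=∅

Backward fixpoint:
  n0 li=∅ lo={x}
  n1 li={x} lo={x}
  n2 li={x} lo={x}
  n3 li=∅ lo={x}
  n4 li={x} lo={x}
  n5 li={x} lo=∅
  n6 li=∅ lo=∅
  n7 li=∅ lo=∅
  n8 li=∅ lo=∅

Conflict graph:
  b — {t}
  i — {x}
  t — {b,x}
  w — {x}
  x — {i,t,w}

N(i) = ["x"]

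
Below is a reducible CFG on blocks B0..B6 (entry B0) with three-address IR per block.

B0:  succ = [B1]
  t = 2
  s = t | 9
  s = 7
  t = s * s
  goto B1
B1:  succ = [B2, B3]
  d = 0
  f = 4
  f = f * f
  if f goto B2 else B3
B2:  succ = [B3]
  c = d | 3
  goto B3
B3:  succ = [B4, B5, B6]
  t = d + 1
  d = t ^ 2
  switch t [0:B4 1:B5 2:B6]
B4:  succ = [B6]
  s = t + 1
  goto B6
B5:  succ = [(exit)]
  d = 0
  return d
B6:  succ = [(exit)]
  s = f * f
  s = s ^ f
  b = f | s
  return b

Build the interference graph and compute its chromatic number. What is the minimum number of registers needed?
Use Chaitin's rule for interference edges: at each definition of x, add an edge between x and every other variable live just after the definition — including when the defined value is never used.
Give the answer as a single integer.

def/use:
  B0: def={s,t} ue=∅
  B1: def={d,f} ue=∅
  B2: def={c} ue={d}
  B3: def={d,t} ue={d}
  B4: def={s} ue={t}
  B5: def={d} ue=∅
  B6: def={b,s} ue={f}

Backward fixpoint:
  live B0: ∅→∅
  live B1: ∅→{d,f}
  live B2: {d,f}→{d,f}
  live B3: {d,f}→{f,t}
  live B4: {f,t}→{f}
  live B5: ∅→∅
  live B6: {f}→∅

Interference:
  b: ∅
  c: {d,f}
  d: {c,f,t}
  f: {c,d,s,t}
  s: {f}
  t: {d,f}

Colouring:
  {c,d,f} pairwise interfere (3-clique) ⇒ χ ≥ 3
  3-colouring: R0={b,f}  R1={d,s}  R2={c,t}
  χ = 3

Answer: 3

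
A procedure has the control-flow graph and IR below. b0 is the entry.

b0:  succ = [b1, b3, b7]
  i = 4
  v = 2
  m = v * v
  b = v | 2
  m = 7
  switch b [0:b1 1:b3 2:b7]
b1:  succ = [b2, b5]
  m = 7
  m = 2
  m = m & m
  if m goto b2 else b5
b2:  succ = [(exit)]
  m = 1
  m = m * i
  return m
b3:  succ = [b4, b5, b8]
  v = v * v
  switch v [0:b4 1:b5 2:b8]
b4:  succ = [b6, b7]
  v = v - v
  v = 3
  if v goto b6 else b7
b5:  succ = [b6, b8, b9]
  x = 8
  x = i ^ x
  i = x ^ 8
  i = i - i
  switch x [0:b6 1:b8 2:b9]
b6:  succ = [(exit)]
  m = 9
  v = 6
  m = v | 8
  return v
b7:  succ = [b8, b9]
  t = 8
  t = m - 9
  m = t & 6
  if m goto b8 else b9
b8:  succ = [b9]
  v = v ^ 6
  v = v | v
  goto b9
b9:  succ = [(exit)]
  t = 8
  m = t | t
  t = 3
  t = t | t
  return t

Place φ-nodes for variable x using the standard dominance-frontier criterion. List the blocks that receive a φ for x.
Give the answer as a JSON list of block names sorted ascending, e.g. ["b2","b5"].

idom tree: b1←b0 b2←b1 b3←b0 b4←b3 b5←b0 b6←b0 b7←b0 b8←b0 b9←b0
Dom∩ at merges:
  b5: preds {b1,b3}: {b0,b1} ∩ {b0,b3} = {b0}; idom=b0
  b6: preds {b4,b5}: {b0,b3,b4} ∩ {b0,b5} = {b0}; idom=b0
  b7: preds {b0,b4}: {b0} ∩ {b0,b3,b4} = {b0}; idom=b0
  b8: preds {b3,b5,b7}: {b0,b3} ∩ {b0,b5} ∩ {b0,b7} = {b0}; idom=b0
  b9: preds {b5,b7,b8}: {b0,b5} ∩ {b0,b7} ∩ {b0,b8} = {b0}; idom=b0

DF walk-up:
  b5←b1: walk b1 to b0
  b5←b3: walk b3 to b0
  b6←b4: walk b4→b3 to b0
  b6←b5: walk b5 to b0
  b7←b0: walk · to b0
  b7←b4: walk b4→b3 to b0
  b8←b3: walk b3 to b0
  b8←b5: walk b5 to b0
  b8←b7: walk b7 to b0
  b9←b5: walk b5 to b0
  b9←b7: walk b7 to b0
  b9←b8: walk b8 to b0
  DF(b0)=∅
  DF(b1)={b5}
  DF(b2)=∅
  DF(b3)={b5,b6,b7,b8}
  DF(b4)={b6,b7}
  DF(b5)={b6,b8,b9}
  DF(b6)=∅
  DF(b7)={b8,b9}
  DF(b8)={b9}
  DF(b9)=∅

φ for x: defs {b5}
  DF⁺ = {b6,b8,b9}

Answer: ["b6", "b8", "b9"]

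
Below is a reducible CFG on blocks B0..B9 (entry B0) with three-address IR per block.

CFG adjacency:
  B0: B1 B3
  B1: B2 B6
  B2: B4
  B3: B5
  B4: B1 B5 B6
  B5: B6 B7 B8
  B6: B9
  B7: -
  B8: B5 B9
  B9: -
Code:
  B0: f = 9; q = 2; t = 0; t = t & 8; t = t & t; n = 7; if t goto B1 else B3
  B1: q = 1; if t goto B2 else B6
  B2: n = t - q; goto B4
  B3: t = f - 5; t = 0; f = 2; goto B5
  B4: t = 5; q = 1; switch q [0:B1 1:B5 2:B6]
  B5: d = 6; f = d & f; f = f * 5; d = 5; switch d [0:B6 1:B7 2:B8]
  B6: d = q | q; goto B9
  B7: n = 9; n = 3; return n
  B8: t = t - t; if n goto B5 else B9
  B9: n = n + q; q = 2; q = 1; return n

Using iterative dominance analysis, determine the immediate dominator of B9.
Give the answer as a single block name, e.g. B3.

idom tree: B1←B0 B2←B1 B3←B0 B4←B2 B5←B0 B6←B0 B7←B5 B8←B5 B9←B0
Join-block Dom:
  B1: preds {B0,B4}: {B0} ∩ {B0,B1,B2,B4} = {B0}; idom=B0
  B5: preds {B3,B4,B8}: {B0,B3} ∩ {B0,B1,B2,B4} ∩ {B0,B5,B8} = {B0}; idom=B0
  B6: preds {B1,B4,B5}: {B0,B1} ∩ {B0,B1,B2,B4} ∩ {B0,B5} = {B0}; idom=B0
  B9: preds {B6,B8}: {B0,B6} ∩ {B0,B5,B8} = {B0}; idom=B0

idom(B9) = B0

Answer: B0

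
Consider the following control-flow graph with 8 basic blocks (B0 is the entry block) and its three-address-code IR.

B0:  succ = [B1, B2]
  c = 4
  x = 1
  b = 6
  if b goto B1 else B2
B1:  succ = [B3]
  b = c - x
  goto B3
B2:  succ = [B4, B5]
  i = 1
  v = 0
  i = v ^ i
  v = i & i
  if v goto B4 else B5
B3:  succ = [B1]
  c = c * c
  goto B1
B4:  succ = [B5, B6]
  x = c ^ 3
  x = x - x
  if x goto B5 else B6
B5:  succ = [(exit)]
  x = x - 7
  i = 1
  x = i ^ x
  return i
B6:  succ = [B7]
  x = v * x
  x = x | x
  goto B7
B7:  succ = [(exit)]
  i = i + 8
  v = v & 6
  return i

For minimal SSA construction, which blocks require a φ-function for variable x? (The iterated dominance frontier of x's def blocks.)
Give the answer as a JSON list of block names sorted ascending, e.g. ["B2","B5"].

Answer: ["B5"]

Analysis:
idom tree: B1←B0 B2←B0 B3←B1 B4←B2 B5←B2 B6←B4 B7←B6
Join-block Dom:
  B1: preds {B0,B3}: {B0} ∩ {B0,B1,B3} = {B0}; idom=B0
  B5: preds {B2,B4}: {B0,B2} ∩ {B0,B2,B4} = {B0,B2}; idom=B2

DF derivation:
  B1←B0: walk · to B0
  B1←B3: walk B3→B1 to B0
  B5←B2: walk · to B2
  B5←B4: walk B4 to B2
  B0 → ∅
  B1 → {B1}
  B2 → ∅
  B3 → {B1}
  B4 → {B5}
  B5 → ∅
  B6 → ∅
  B7 → ∅

φ for x: defs {B0,B4,B5,B6}
  DF⁺ = {B5}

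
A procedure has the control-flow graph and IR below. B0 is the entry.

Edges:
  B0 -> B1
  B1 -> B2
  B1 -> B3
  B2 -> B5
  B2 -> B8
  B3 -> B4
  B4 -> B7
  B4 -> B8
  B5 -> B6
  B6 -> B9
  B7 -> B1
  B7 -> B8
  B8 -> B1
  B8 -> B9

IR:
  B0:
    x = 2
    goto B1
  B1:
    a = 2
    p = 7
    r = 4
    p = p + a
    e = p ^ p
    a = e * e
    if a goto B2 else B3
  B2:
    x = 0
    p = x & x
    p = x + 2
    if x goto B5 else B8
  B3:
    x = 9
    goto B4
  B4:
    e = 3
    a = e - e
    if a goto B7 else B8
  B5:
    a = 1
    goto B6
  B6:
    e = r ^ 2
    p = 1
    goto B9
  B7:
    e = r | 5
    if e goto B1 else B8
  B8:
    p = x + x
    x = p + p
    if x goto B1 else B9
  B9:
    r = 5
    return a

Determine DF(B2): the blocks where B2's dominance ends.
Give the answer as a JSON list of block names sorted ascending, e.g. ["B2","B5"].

idom tree: B1←B0 B2←B1 B3←B1 B4←B3 B5←B2 B6←B5 B7←B4 B8←B1 B9←B1
Dom∩ at merges:
  B1: preds {B0,B7,B8}: {B0} ∩ {B0,B1,B3,B4,B7} ∩ {B0,B1,B8} = {B0}; idom=B0
  B8: preds {B2,B4,B7}: {B0,B1,B2} ∩ {B0,B1,B3,B4} ∩ {B0,B1,B3,B4,B7} = {B0,B1}; idom=B1
  B9: preds {B6,B8}: {B0,B1,B2,B5,B6} ∩ {B0,B1,B8} = {B0,B1}; idom=B1

Frontier:
  join B1 pred B0: · stop@B0
  join B1 pred B7: B7→B4→B3→B1 stop@B0
  join B1 pred B8: B8→B1 stop@B0
  join B8 pred B2: B2 stop@B1
  join B8 pred B4: B4→B3 stop@B1
  join B8 pred B7: B7→B4→B3 stop@B1
  join B9 pred B6: B6→B5→B2 stop@B1
  join B9 pred B8: B8 stop@B1
  DF(B0)=∅
  DF(B1)={B1}
  DF(B2)={B8,B9}
  DF(B3)={B1,B8}
  DF(B4)={B1,B8}
  DF(B5)={B9}
  DF(B6)={B9}
  DF(B7)={B1,B8}
  DF(B8)={B1,B9}
  DF(B9)=∅

DF(B2) = ["B8", "B9"]

Answer: ["B8", "B9"]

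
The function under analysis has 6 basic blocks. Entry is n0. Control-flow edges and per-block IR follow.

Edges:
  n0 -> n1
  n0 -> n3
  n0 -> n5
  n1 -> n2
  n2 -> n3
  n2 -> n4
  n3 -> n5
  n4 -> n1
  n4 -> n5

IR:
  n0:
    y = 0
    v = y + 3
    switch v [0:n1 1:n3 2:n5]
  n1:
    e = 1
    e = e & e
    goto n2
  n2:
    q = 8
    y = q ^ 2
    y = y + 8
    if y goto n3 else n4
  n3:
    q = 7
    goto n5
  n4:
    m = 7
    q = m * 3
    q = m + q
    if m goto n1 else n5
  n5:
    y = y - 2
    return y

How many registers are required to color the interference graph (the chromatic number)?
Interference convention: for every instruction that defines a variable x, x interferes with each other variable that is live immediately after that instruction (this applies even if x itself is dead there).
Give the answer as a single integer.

Answer: 3

Analysis:
Block summaries:
  n0: def={v,y} ue=∅
  n1: def={e} ue=∅
  n2: def={q,y} ue=∅
  n3: def={q} ue=∅
  n4: def={m,q} ue=∅
  n5: def={y} ue={y}

Live sets:
  n0: in=∅ out={y}
  n1: in=∅ out=∅
  n2: in=∅ out={y}
  n3: in={y} out={y}
  n4: in={y} out={y}
  n5: in={y} out=∅

Interference:
  e — ∅
  m — {q,y}
  q — {m,y}
  v — {y}
  y — {m,q,v}

Registers:
  {m,q,y} pairwise interfere (3-clique) ⇒ χ ≥ 3
  3-colouring: r0={e,y}  r1={m,v}  r2={q}
  χ = 3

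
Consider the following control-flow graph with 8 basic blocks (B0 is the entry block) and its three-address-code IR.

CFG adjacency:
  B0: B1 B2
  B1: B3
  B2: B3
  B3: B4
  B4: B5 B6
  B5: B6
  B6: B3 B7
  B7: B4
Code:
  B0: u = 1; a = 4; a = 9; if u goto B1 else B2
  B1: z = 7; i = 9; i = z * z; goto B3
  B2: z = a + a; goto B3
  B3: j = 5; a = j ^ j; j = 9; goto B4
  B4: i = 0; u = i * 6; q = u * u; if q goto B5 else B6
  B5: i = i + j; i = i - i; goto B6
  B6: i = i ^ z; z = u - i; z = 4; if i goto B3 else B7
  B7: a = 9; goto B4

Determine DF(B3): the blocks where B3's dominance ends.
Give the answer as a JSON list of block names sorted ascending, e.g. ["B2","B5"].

idom tree: B1←B0 B2←B0 B3←B0 B4←B3 B5←B4 B6←B4 B7←B6
Dom∩ at merges:
  B3: preds {B1,B2,B6}: {B0,B1} ∩ {B0,B2} ∩ {B0,B3,B4,B6} = {B0}; idom=B0
  B4: preds {B3,B7}: {B0,B3} ∩ {B0,B3,B4,B6,B7} = {B0,B3}; idom=B3
  B6: preds {B4,B5}: {B0,B3,B4} ∩ {B0,B3,B4,B5} = {B0,B3,B4}; idom=B4

Frontier:
  join B3 pred B1: B1 stop@B0
  join B3 pred B2: B2 stop@B0
  join B3 pred B6: B6→B4→B3 stop@B0
  join B4 pred B3: · stop@B3
  join B4 pred B7: B7→B6→B4 stop@B3
  join B6 pred B4: · stop@B4
  join B6 pred B5: B5 stop@B4
  DF(B0)=∅
  DF(B1)={B3}
  DF(B2)={B3}
  DF(B3)={B3}
  DF(B4)={B3,B4}
  DF(B5)={B6}
  DF(B6)={B3,B4}
  DF(B7)={B4}

DF(B3) = ["B3"]

Answer: ["B3"]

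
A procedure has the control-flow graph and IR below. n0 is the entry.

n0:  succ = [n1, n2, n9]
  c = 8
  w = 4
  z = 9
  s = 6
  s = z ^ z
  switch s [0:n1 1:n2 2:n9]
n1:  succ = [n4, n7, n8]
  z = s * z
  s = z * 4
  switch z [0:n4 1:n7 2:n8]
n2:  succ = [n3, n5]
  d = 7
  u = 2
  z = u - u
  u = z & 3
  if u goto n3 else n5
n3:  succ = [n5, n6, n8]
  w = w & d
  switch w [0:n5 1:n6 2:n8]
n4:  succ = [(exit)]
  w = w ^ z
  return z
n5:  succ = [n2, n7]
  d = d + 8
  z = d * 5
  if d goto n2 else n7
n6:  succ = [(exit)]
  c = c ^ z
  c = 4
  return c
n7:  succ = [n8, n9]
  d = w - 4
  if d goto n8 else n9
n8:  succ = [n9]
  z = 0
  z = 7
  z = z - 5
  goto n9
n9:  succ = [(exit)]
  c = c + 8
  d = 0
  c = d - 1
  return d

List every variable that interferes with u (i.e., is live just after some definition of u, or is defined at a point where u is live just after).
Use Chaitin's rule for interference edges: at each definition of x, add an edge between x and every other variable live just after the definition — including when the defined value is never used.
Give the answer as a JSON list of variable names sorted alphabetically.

Answer: ["c", "d", "w", "z"]

Derivation:
Per-block:
  n0 def {c,s,w,z} use ∅
  n1 def {s,z} use {s,z}
  n2 def {d,u,z} use ∅
  n3 def {w} use {d,w}
  n4 def {w} use {w,z}
  n5 def {d,z} use {d}
  n6 def {c} use {c,z}
  n7 def {d} use {w}
  n8 def {z} use ∅
  n9 def {c,d} use {c}

Liveness:
  n0 li=∅ lo={c,s,w,z}
  n1 li={c,s,w,z} lo={c,w,z}
  n2 li={c,w} lo={c,d,w,z}
  n3 li={c,d,w,z} lo={c,d,w,z}
  n4 li={w,z} lo=∅
  n5 li={c,d,w} lo={c,w}
  n6 li={c,z} lo=∅
  n7 li={c,w} lo={c}
  n8 li={c} lo={c}
  n9 li={c} lo=∅

Interfere edges:
  c: {d,s,u,w,z}
  d: {c,u,w,z}
  s: {c,w,z}
  u: {c,d,w,z}
  w: {c,d,s,u,z}
  z: {c,d,s,u,w}

N(u) = ["c", "d", "w", "z"]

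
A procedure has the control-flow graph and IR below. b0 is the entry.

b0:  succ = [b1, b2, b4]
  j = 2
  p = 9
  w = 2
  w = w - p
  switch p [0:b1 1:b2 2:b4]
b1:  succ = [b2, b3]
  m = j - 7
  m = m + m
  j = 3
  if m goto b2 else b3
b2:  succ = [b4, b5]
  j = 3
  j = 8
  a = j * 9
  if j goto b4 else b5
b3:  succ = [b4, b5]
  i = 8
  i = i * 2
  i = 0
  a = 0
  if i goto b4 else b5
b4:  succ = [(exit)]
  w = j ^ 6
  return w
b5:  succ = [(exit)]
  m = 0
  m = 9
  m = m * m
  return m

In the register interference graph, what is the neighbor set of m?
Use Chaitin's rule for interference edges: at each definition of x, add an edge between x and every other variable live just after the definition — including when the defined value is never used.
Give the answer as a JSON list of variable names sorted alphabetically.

Block summaries:
  b0: {j,p,w} / ∅
  b1: {j,m} / {j}
  b2: {a,j} / ∅
  b3: {a,i} / ∅
  b4: {w} / {j}
  b5: {m} / ∅

Live sets:
  live b0: ∅→{j}
  live b1: {j}→{j}
  live b2: ∅→{j}
  live b3: {j}→{j}
  live b4: {j}→∅
  live b5: ∅→∅

Conflict graph:
  a: {i,j}
  i: {a,j}
  j: {a,i,m,p,w}
  m: {j}
  p: {j,w}
  w: {j,p}

N(m) = ["j"]

Answer: ["j"]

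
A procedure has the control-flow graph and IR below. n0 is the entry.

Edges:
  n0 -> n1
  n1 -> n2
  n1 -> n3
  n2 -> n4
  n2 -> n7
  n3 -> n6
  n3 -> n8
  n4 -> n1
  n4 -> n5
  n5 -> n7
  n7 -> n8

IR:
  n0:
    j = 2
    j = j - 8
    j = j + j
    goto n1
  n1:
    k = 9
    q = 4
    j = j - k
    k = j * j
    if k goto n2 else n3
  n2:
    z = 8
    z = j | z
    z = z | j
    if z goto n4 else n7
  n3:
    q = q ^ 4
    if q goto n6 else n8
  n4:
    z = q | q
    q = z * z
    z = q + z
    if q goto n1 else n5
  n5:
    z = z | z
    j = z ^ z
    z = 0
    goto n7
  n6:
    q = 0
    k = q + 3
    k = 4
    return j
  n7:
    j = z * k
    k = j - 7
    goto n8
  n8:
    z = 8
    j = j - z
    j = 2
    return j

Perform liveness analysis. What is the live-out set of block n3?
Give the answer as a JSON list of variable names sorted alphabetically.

Per-block:
  n0: def={j} ue=∅
  n1: def={j,k,q} ue={j}
  n2: def={z} ue={j}
  n3: def={q} ue={q}
  n4: def={q,z} ue={q}
  n5: def={j,z} ue={z}
  n6: def={k,q} ue={j}
  n7: def={j,k} ue={k,z}
  n8: def={j,z} ue={j}

Live sets:
  n0: in=∅ out={j}
  n1: in={j} out={j,k,q}
  n2: in={j,k,q} out={j,k,q,z}
  n3: in={j,q} out={j}
  n4: in={j,k,q} out={j,k,z}
  n5: in={k,z} out={k,z}
  n6: in={j} out=∅
  n7: in={k,z} out={j}
  n8: in={j} out=∅

live-out(n3) = ["j"]

Answer: ["j"]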